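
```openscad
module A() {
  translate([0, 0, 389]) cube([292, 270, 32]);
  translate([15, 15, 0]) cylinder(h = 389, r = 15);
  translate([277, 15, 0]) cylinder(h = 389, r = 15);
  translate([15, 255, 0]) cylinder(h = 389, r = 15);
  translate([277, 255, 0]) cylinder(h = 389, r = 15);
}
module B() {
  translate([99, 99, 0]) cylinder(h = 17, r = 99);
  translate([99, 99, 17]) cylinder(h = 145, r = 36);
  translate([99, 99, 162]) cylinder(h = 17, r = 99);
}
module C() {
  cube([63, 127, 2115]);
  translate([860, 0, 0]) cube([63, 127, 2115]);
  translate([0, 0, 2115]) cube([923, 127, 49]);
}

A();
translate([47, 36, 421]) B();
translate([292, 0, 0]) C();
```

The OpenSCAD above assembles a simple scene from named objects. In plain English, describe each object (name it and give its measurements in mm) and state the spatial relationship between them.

A is a four-legged stool. The seat is a 292×270×32 mm slab whose top surface is at z = 421 mm; four round legs, each 30 mm in diameter, run from the floor (z = 0) to the underside of the seat, each leg's axis is inset half a diameter from the nearest pair of seat edges (so the leg's bounding box is flush with the corner).

B is a spool: two coaxial disc flanges of radius 99 mm and thickness 17 mm, joined by a core cylinder of radius 36 mm and height 145 mm. The lower flange rests on z = 0 and the three cylinders share a vertical axis.

C is a door frame. The clear opening is 797 mm wide and 2115 mm high. Two 63 mm wide jambs, 127 mm deep, stand either side of the opening from the floor to the top of the opening. A 49 mm thick head sits across the top of both jambs, spanning the full outside width of the frame.

The spool is on top of the stool, centred. The door frame is against the stool's +x side, with their −y faces flush.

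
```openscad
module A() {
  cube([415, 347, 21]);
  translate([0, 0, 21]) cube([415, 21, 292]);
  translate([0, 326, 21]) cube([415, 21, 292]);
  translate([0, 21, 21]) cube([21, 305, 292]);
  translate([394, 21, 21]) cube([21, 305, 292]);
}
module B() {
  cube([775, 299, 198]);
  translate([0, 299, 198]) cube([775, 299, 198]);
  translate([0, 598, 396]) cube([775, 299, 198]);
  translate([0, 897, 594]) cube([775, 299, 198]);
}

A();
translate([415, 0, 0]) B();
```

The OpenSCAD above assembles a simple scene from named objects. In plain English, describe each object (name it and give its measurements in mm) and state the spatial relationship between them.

A is an open-topped rectangular box: outside dimensions 415×347×313 mm, with a uniform wall and base thickness of 21 mm. The base is a full 415×347 slab on the floor; four walls sit on top of the base. The front and back walls (the −y and +y sides) span the full width; the two side walls fit between them.

B is a run of 4 identical solid stair steps. Each tread is 775×299 mm and each step block is 198 mm high. Step 1 rests on the floor; step k is offset from step 1 by (k−1)×299 mm in y and (k−1)×198 mm in z.

The staircase is against the open box's +x side, with their −y faces flush.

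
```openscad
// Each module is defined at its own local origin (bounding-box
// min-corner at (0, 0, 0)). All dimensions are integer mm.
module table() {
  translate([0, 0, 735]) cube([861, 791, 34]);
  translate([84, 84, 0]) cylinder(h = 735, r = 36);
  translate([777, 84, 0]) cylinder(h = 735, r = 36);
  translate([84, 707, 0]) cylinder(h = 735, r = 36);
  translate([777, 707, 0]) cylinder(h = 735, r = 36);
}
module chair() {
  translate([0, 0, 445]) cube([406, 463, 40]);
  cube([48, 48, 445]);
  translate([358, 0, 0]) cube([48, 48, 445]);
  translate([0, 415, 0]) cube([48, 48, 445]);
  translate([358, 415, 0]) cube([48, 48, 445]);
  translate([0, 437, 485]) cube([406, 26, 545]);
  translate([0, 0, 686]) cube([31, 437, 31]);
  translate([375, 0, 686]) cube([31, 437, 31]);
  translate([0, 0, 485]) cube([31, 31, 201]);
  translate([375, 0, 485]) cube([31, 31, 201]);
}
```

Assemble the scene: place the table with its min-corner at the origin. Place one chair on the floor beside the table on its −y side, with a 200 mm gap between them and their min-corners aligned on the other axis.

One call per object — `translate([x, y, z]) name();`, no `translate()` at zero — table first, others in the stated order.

table();
translate([0, -663, 0]) chair();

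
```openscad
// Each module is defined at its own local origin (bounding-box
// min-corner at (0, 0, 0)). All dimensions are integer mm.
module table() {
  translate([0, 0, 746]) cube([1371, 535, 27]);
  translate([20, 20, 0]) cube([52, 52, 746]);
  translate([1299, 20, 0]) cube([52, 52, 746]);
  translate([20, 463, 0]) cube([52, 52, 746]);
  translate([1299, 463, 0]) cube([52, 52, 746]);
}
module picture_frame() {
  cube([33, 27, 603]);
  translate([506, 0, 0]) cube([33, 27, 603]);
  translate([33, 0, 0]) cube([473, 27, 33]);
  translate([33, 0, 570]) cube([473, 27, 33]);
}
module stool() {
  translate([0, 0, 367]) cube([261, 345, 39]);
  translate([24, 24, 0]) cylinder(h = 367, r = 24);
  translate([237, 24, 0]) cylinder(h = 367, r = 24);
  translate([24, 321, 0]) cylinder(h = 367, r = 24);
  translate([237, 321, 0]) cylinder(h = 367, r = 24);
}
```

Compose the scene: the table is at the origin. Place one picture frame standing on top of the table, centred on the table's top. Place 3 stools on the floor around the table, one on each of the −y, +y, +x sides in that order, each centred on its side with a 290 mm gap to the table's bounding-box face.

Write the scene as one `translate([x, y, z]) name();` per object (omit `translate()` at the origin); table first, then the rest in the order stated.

table();
translate([416, 254, 773]) picture_frame();
translate([555, -635, 0]) stool();
translate([555, 825, 0]) stool();
translate([1661, 95, 0]) stool();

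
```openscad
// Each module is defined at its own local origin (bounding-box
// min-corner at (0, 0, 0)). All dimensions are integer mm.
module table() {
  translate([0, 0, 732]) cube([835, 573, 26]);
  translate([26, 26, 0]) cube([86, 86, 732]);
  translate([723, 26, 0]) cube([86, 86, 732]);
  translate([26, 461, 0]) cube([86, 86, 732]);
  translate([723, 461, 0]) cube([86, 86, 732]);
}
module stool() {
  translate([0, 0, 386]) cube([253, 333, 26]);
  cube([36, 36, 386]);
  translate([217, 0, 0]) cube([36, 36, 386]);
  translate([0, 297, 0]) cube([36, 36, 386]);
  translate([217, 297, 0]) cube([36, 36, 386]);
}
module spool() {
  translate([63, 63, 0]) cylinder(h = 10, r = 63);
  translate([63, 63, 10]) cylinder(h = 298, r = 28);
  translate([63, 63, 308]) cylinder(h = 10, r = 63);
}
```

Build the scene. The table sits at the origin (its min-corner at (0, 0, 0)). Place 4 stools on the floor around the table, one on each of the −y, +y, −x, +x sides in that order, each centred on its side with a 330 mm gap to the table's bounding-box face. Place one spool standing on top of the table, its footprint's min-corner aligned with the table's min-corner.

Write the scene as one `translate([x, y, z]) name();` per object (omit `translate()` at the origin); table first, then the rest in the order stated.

table();
translate([291, -663, 0]) stool();
translate([291, 903, 0]) stool();
translate([-583, 120, 0]) stool();
translate([1165, 120, 0]) stool();
translate([0, 0, 758]) spool();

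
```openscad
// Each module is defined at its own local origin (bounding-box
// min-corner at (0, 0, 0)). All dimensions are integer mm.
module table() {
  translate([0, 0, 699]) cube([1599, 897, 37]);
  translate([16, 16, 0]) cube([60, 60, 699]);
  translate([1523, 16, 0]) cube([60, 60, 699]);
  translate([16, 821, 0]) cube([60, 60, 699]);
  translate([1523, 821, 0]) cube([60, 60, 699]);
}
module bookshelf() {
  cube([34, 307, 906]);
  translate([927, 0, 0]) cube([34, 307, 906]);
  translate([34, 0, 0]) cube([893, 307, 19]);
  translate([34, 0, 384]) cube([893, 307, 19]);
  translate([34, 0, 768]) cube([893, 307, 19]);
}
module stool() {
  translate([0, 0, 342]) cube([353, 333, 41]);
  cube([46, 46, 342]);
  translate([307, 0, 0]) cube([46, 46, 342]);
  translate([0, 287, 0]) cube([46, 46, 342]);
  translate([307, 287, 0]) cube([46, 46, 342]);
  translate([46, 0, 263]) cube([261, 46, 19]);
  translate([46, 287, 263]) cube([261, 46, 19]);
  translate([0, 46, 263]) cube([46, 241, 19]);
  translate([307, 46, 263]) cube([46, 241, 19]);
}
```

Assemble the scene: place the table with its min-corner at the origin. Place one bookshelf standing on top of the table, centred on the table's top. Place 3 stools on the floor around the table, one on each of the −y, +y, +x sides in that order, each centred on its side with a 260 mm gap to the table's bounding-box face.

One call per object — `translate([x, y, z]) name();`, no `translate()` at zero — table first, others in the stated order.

table();
translate([319, 295, 736]) bookshelf();
translate([623, -593, 0]) stool();
translate([623, 1157, 0]) stool();
translate([1859, 282, 0]) stool();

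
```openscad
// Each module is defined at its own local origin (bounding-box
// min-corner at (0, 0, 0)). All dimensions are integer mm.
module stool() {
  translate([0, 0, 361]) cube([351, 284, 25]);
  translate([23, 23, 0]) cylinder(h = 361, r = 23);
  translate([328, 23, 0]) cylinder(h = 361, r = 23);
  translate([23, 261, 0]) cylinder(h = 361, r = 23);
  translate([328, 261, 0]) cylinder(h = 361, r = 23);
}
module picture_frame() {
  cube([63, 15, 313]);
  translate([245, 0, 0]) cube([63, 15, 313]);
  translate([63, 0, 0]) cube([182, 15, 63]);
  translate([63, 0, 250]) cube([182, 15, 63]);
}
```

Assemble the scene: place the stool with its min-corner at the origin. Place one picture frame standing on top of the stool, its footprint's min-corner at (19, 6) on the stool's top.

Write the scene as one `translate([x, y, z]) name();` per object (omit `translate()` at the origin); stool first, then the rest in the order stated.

stool();
translate([19, 6, 386]) picture_frame();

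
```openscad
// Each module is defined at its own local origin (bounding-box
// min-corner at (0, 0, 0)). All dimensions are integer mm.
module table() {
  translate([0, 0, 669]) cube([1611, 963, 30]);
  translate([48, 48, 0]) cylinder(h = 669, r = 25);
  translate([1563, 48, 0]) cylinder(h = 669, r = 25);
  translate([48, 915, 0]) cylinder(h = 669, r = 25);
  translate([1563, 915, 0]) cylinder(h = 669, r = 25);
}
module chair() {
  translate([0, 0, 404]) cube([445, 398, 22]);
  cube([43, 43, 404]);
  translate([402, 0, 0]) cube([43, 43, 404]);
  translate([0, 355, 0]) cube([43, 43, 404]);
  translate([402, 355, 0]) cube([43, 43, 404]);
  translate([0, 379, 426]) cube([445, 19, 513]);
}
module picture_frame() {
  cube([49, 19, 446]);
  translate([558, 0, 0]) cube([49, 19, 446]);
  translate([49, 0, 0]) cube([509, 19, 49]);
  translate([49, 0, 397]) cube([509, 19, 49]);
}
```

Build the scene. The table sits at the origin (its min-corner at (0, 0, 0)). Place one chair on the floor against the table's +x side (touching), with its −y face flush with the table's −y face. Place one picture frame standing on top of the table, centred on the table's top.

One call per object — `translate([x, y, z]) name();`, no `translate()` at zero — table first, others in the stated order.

table();
translate([1611, 0, 0]) chair();
translate([502, 472, 699]) picture_frame();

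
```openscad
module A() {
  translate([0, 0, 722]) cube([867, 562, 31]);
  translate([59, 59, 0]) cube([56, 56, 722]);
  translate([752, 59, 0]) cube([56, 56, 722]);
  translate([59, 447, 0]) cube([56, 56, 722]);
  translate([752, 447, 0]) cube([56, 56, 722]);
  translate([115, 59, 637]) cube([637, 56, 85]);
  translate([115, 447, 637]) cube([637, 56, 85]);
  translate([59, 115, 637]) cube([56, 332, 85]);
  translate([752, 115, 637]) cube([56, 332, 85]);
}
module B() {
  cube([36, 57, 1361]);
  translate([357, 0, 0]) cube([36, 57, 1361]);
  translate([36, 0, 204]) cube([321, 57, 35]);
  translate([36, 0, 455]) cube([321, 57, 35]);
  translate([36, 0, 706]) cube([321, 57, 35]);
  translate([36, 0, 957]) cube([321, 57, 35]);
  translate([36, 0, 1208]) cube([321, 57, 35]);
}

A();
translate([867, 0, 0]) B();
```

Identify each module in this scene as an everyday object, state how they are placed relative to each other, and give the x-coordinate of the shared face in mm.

The table's +x face and the ladder's −x face are both at x = 867 mm.

A is a table. B is a ladder. The ladder is against the table's +x side, with their −y faces flush. The x-coordinate of the shared face is 867 mm.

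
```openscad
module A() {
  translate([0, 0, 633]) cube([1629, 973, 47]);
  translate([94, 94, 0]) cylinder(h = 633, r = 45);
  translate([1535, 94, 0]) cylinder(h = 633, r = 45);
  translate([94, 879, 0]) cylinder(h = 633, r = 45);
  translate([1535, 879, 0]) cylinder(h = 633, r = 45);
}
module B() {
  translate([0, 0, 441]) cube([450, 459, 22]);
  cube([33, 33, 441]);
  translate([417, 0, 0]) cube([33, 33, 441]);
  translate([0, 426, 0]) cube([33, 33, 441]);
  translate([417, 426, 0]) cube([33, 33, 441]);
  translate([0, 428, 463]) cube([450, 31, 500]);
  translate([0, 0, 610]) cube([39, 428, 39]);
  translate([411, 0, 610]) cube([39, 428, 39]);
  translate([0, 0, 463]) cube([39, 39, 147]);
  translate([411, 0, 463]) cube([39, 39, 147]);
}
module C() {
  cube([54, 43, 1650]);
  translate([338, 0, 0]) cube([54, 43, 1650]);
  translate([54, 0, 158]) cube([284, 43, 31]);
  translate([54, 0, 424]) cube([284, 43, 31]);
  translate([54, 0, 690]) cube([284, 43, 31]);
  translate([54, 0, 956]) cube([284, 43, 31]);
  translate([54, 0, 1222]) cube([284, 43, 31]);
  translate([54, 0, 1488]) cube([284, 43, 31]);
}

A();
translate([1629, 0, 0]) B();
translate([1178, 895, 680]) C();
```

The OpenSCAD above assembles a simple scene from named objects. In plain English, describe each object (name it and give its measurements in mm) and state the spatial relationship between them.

A is a rectangular dining table. The top is 1629×973×47 mm with its upper surface at z = 680 mm. It stands on four round legs of 90 mm diameter, each leg's bounding box inset 49 mm from the nearest pair of top edges, running from the floor to the underside of the top.

B is a chair: 450×459 mm seat, 22 mm thick, top at z = 463 mm, on four 33 mm square corner legs flush with the seat edges. A 31 mm thick backrest slab spans the full seat width, extending 500 mm above the seat top, its back face flush with the seat's +y edge. Two armrests of 39×39 mm section run along each side from the seat's front edge to the front of the backrest, top faces 186 mm above the seat top and outer faces flush with the seat's x-edges; a 39×39 mm post under the front of each armrest stands on the seat at the front corner.

C is a wooden ladder with two side rails of 54×43 mm section and 1650 mm height, set 392 mm apart overall. Between them run 6 rectangular rungs (43 mm deep, 31 mm thick), front faces flush with the rails' −y face. The bottom of the first rung is 158 mm above the floor and each subsequent rung is 266 mm higher than the one below.

The chair is against the table's +x side, with their −y faces flush. The ladder is on top of the table.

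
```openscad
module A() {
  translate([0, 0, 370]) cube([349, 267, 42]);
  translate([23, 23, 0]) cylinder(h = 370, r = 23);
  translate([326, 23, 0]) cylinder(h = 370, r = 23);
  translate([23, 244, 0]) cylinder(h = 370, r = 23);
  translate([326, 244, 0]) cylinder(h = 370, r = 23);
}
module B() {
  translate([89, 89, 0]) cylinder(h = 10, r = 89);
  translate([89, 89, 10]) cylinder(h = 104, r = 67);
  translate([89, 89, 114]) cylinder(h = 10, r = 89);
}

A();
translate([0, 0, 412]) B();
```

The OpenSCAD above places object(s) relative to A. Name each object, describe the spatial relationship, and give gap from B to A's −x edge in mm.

A is a stool. B is a spool. The spool is on top of the stool. The gap from the spool to the stool's −x edge is 0 mm.

The spool's min-x is at 0; the stool's min-x is 0; gap = 0 mm.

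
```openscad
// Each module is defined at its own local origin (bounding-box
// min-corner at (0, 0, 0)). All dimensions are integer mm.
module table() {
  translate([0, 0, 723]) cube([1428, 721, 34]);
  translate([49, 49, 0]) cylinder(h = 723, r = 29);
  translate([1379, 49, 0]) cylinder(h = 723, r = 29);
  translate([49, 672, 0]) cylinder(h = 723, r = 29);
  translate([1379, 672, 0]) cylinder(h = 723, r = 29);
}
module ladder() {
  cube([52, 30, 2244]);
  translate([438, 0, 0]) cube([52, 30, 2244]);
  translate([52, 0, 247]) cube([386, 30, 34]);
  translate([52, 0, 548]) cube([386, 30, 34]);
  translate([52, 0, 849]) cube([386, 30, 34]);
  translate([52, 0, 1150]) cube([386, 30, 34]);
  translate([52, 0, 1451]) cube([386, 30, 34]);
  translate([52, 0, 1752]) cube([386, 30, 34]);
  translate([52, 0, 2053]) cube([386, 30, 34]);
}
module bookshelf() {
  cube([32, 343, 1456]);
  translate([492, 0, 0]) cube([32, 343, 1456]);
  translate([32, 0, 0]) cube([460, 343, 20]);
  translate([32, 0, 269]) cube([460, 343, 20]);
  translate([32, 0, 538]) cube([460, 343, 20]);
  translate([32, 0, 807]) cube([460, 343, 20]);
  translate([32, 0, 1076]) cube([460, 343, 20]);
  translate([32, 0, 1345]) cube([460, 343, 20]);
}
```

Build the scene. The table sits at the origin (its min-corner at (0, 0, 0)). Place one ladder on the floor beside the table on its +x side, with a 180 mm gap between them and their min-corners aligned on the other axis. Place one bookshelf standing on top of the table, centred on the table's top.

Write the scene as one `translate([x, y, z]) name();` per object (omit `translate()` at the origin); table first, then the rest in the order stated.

table();
translate([1608, 0, 0]) ladder();
translate([452, 189, 757]) bookshelf();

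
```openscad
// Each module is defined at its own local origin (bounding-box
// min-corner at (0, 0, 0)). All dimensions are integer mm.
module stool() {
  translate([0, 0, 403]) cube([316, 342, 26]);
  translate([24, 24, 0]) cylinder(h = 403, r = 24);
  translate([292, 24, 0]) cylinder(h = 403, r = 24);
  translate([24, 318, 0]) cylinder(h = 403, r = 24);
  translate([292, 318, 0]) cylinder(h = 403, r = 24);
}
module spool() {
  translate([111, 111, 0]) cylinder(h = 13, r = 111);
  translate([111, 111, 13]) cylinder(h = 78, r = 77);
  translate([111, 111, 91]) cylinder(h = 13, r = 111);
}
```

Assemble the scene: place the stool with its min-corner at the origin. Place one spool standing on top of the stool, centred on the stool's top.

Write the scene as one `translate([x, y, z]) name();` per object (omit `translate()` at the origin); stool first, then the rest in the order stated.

stool();
translate([47, 60, 429]) spool();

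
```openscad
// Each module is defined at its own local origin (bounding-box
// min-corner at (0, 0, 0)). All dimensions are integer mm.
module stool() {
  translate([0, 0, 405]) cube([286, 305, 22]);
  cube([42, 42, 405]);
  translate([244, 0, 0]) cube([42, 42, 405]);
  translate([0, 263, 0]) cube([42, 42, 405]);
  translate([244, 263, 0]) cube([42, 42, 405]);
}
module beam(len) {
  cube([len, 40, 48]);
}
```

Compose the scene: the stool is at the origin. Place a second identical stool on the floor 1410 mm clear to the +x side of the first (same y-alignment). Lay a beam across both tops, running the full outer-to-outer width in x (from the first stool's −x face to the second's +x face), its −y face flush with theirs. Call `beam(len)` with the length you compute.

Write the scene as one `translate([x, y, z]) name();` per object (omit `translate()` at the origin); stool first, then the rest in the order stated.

stool();
translate([1696, 0, 0]) stool();
translate([0, 0, 427]) beam(1982);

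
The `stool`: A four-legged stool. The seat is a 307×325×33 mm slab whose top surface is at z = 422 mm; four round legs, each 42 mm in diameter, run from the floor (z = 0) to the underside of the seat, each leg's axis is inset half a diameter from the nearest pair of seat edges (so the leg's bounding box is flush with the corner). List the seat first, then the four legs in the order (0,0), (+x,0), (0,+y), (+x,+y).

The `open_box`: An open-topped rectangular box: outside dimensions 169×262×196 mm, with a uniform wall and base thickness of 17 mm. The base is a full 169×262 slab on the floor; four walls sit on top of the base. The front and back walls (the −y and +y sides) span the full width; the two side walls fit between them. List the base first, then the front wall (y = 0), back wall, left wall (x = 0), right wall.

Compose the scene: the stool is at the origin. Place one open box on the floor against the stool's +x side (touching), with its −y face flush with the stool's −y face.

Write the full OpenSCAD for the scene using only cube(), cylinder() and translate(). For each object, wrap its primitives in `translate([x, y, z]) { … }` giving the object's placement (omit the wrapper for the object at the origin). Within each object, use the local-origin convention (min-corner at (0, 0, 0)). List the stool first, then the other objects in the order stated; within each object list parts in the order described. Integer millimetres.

translate([0, 0, 389]) cube([307, 325, 33]);
translate([21, 21, 0]) cylinder(h = 389, r = 21);
translate([286, 21, 0]) cylinder(h = 389, r = 21);
translate([21, 304, 0]) cylinder(h = 389, r = 21);
translate([286, 304, 0]) cylinder(h = 389, r = 21);
translate([307, 0, 0]) {
  cube([169, 262, 17]);
  translate([0, 0, 17]) cube([169, 17, 179]);
  translate([0, 245, 17]) cube([169, 17, 179]);
  translate([0, 17, 17]) cube([17, 228, 179]);
  translate([152, 17, 17]) cube([17, 228, 179]);
}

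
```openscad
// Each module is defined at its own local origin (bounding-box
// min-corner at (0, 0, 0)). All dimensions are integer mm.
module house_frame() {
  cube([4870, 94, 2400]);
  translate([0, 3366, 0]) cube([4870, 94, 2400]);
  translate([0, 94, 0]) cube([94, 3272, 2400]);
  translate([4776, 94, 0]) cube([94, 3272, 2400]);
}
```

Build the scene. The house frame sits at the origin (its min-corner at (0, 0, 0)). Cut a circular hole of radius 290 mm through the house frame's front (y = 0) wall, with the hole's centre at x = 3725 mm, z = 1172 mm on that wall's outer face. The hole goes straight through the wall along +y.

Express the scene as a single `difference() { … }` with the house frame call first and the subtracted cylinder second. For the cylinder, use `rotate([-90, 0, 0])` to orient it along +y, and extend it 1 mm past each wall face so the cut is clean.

difference() {
  house_frame();
  translate([3725, -1, 1172]) rotate([-90, 0, 0]) cylinder(h = 96, r = 290);
}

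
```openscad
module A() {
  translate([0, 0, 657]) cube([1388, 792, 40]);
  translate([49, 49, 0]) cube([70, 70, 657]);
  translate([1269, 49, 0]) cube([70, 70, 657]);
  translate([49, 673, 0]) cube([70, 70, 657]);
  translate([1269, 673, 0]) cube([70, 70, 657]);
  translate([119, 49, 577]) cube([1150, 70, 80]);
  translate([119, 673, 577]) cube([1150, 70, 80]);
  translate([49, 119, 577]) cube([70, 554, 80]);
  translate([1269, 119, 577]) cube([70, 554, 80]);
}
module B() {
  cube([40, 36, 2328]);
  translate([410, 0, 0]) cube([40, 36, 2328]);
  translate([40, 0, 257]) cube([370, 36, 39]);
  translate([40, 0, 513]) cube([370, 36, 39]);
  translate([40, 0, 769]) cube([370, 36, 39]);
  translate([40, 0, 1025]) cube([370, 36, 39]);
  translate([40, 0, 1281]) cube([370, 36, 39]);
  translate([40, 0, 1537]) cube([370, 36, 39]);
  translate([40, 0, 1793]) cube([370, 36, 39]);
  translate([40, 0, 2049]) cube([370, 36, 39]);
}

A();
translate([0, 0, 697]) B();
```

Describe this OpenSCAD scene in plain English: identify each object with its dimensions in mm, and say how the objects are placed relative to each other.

A is a table: top 1388 mm (x) × 792 mm (y), 40 mm thick, upper face at z = 697 mm, on four 70×70 mm square legs, each inset 49 mm from the nearest pair of top edges, running from z = 0 to the bottom of the top. Four apron rails, 70 mm thick and 80 mm tall, run between adjacent legs with their top edges flush with the underside of the top and their outer faces flush with the legs' outer faces.

B is a wooden ladder with two side rails of 40×36 mm section and 2328 mm height, set 450 mm apart overall. Between them run 8 rectangular rungs (36 mm deep, 39 mm thick), front faces flush with the rails' −y face. The bottom of the first rung is 257 mm above the floor and each subsequent rung is 256 mm higher than the one below.

The ladder is on top of the table.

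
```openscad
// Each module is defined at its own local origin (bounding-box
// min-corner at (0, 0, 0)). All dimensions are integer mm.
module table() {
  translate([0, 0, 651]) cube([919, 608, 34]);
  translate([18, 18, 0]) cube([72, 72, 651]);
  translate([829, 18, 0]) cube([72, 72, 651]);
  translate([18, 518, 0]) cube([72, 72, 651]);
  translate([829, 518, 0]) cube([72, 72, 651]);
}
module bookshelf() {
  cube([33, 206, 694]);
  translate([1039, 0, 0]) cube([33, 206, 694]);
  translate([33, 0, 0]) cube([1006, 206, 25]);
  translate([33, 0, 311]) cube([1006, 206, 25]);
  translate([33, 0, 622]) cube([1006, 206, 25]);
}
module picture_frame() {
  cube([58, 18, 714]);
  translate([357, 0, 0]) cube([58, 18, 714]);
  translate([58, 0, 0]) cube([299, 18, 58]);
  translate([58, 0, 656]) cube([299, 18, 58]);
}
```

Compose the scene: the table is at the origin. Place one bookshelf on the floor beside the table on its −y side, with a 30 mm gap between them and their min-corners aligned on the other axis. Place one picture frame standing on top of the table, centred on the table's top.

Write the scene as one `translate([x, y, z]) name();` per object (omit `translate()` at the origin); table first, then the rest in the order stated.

table();
translate([0, -236, 0]) bookshelf();
translate([252, 295, 685]) picture_frame();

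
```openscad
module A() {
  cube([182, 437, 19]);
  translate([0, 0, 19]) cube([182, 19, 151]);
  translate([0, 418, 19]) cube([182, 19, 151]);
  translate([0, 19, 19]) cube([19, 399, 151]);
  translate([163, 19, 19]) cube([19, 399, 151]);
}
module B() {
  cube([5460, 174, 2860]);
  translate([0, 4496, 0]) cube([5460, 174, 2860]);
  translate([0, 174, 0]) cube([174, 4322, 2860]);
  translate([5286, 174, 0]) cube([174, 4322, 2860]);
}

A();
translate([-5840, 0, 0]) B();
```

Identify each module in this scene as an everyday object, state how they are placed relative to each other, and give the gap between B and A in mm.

The house frame's nearest face is 380 mm from the open box's −x face.

A is an open box. B is a house frame. The house frame is on the floor beside the open box on its −x side. The gap between the house frame and the open box is 380 mm.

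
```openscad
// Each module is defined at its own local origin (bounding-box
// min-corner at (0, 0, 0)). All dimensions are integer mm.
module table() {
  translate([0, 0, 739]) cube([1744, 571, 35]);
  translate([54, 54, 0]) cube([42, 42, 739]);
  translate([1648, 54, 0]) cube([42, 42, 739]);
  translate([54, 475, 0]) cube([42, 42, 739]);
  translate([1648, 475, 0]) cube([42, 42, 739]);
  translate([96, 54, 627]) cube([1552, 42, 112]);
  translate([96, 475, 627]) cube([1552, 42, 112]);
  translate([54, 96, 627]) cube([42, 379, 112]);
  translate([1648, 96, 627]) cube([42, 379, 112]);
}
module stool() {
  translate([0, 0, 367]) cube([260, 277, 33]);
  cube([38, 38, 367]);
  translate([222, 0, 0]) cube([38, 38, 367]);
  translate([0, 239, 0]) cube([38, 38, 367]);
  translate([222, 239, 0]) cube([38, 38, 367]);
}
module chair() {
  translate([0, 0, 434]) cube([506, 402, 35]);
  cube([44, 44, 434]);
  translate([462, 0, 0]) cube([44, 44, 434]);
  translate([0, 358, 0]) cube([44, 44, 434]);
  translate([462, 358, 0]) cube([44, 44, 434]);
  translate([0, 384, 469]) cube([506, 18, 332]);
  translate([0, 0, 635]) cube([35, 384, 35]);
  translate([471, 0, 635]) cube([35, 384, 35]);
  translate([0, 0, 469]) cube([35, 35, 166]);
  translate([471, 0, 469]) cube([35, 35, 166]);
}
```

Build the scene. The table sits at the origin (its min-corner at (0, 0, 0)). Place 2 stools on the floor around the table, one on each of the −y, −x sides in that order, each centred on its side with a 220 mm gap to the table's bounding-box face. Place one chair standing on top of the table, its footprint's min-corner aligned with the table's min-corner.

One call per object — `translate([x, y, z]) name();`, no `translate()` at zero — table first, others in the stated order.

table();
translate([742, -497, 0]) stool();
translate([-480, 147, 0]) stool();
translate([0, 0, 774]) chair();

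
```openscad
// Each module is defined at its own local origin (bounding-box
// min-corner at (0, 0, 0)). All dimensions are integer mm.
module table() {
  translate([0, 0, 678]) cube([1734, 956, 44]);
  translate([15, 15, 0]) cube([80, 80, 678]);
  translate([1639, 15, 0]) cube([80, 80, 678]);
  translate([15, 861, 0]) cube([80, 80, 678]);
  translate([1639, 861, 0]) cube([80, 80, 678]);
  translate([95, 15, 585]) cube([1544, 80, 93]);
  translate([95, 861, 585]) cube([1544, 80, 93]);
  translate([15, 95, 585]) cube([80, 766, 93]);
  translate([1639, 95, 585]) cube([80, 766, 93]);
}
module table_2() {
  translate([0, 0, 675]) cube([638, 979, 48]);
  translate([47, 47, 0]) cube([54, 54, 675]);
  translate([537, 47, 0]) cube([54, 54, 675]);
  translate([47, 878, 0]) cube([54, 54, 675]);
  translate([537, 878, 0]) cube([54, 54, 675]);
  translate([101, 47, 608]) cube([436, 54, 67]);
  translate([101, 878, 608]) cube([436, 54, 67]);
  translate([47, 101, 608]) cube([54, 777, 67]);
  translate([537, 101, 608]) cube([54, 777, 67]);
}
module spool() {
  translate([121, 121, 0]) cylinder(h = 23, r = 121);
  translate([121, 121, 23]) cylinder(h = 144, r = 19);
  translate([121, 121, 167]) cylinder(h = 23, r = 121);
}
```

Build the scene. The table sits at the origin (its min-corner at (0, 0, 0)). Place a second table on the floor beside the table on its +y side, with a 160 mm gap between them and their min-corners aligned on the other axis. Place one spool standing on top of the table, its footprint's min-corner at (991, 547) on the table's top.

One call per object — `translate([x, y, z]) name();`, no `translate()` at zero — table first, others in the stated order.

table();
translate([0, 1116, 0]) table_2();
translate([991, 547, 722]) spool();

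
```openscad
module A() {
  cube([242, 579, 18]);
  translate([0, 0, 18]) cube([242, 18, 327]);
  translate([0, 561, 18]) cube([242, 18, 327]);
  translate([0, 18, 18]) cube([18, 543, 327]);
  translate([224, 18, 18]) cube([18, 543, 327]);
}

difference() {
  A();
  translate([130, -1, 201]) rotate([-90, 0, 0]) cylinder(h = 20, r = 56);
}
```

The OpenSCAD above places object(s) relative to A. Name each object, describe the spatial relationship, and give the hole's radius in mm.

The subtracted cylinder has r = 56 mm.

A is an open box. The open box has a circular hole through its front wall. The hole's radius is 56 mm.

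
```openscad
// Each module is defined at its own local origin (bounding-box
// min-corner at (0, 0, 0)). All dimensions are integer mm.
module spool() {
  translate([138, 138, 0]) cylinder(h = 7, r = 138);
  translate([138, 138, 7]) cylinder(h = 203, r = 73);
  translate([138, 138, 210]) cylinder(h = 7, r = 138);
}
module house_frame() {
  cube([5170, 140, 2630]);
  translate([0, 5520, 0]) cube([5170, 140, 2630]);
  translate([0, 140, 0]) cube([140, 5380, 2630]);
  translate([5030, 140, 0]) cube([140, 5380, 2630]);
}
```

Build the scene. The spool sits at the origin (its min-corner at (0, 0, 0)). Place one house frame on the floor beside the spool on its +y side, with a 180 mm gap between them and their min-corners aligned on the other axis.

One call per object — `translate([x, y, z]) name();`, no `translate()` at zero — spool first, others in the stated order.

spool();
translate([0, 456, 0]) house_frame();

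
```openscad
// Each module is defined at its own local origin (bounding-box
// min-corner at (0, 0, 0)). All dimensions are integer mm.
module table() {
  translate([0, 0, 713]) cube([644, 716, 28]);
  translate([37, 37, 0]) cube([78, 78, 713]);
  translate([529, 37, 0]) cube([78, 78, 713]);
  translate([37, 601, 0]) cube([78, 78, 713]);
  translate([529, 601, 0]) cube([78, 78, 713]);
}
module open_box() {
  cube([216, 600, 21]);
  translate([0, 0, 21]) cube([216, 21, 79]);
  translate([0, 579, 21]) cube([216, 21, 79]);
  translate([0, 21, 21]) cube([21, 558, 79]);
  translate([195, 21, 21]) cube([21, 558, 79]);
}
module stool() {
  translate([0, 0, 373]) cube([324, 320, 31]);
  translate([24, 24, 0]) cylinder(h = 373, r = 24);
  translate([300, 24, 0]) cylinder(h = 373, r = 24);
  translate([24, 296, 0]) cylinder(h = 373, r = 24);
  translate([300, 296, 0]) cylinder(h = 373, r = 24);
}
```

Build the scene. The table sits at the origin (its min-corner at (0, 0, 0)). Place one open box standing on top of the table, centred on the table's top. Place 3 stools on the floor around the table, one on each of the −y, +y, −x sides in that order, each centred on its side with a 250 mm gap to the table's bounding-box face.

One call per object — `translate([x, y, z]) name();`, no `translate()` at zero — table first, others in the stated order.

table();
translate([214, 58, 741]) open_box();
translate([160, -570, 0]) stool();
translate([160, 966, 0]) stool();
translate([-574, 198, 0]) stool();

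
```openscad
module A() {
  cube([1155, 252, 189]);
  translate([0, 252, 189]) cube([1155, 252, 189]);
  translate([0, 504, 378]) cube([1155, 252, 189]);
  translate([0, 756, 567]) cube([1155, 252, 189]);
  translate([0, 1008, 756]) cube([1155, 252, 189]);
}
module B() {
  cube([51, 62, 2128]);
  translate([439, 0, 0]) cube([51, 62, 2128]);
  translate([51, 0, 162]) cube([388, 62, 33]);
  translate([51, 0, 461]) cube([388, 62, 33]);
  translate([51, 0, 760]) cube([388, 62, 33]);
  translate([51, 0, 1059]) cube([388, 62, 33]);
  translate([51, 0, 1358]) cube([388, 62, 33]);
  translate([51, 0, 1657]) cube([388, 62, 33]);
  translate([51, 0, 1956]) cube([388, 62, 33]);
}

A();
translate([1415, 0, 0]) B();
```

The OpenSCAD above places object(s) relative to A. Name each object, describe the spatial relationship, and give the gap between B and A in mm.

A is a staircase. B is a ladder. The ladder is on the floor beside the staircase on its +x side. The gap between the ladder and the staircase is 260 mm.

The ladder's nearest face is 260 mm from the staircase's +x face.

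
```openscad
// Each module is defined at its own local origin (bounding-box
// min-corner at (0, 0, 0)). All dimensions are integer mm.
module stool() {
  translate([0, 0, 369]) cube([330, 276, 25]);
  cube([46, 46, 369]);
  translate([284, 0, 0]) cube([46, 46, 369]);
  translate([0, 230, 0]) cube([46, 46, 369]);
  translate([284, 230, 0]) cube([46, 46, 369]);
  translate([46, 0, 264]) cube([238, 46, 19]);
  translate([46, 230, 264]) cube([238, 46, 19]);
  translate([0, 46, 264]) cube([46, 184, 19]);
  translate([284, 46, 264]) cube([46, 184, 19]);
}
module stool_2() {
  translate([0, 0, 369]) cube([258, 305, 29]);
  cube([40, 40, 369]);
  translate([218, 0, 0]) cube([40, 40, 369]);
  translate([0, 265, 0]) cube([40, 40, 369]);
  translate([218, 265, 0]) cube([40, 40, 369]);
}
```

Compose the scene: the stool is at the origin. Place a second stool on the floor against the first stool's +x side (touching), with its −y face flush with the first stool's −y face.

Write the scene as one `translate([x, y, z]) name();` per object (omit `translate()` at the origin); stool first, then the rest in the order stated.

stool();
translate([330, 0, 0]) stool_2();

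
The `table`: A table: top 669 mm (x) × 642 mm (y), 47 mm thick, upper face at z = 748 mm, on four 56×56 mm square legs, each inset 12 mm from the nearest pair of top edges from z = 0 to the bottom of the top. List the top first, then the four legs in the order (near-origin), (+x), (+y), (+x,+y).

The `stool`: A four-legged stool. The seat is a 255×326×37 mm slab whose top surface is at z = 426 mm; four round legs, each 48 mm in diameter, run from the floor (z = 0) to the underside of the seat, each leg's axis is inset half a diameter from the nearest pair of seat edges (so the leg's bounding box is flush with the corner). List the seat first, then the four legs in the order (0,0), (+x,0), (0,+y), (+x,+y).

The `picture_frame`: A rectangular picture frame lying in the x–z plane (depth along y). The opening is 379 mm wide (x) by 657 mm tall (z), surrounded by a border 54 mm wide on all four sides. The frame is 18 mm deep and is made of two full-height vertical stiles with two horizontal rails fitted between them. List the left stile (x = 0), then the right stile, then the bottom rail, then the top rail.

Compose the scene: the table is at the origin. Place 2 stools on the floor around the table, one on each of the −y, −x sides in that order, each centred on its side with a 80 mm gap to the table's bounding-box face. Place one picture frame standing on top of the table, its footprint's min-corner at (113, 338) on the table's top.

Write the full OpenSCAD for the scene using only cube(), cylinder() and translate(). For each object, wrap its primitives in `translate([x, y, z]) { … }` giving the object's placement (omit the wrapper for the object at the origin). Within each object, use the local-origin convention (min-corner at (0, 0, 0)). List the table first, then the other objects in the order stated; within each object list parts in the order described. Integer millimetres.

translate([0, 0, 701]) cube([669, 642, 47]);
translate([12, 12, 0]) cube([56, 56, 701]);
translate([601, 12, 0]) cube([56, 56, 701]);
translate([12, 574, 0]) cube([56, 56, 701]);
translate([601, 574, 0]) cube([56, 56, 701]);
translate([207, -406, 0]) {
  translate([0, 0, 389]) cube([255, 326, 37]);
  translate([24, 24, 0]) cylinder(h = 389, r = 24);
  translate([231, 24, 0]) cylinder(h = 389, r = 24);
  translate([24, 302, 0]) cylinder(h = 389, r = 24);
  translate([231, 302, 0]) cylinder(h = 389, r = 24);
}
translate([-335, 158, 0]) {
  translate([0, 0, 389]) cube([255, 326, 37]);
  translate([24, 24, 0]) cylinder(h = 389, r = 24);
  translate([231, 24, 0]) cylinder(h = 389, r = 24);
  translate([24, 302, 0]) cylinder(h = 389, r = 24);
  translate([231, 302, 0]) cylinder(h = 389, r = 24);
}
translate([113, 338, 748]) {
  cube([54, 18, 765]);
  translate([433, 0, 0]) cube([54, 18, 765]);
  translate([54, 0, 0]) cube([379, 18, 54]);
  translate([54, 0, 711]) cube([379, 18, 54]);
}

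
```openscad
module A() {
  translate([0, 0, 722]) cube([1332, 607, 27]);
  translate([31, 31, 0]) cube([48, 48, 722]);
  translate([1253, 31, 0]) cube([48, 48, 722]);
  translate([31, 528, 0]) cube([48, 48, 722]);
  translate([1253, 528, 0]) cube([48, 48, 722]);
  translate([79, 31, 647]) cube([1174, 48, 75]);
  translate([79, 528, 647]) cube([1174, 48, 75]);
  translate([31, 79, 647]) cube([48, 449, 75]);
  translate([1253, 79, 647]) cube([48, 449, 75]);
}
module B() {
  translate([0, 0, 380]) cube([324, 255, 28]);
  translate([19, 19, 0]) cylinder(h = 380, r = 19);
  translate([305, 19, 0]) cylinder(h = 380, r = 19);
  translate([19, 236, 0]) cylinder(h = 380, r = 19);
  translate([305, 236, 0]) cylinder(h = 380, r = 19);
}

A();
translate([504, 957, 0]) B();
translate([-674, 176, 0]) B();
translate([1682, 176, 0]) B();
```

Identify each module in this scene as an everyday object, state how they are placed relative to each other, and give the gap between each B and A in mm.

Each stool's nearest face is 350 mm from the table's bounding box.

A is a table. B is a stool. Three stools sit around the table at the +y, −x, +x sides. The gap between each stool and the table is 350 mm.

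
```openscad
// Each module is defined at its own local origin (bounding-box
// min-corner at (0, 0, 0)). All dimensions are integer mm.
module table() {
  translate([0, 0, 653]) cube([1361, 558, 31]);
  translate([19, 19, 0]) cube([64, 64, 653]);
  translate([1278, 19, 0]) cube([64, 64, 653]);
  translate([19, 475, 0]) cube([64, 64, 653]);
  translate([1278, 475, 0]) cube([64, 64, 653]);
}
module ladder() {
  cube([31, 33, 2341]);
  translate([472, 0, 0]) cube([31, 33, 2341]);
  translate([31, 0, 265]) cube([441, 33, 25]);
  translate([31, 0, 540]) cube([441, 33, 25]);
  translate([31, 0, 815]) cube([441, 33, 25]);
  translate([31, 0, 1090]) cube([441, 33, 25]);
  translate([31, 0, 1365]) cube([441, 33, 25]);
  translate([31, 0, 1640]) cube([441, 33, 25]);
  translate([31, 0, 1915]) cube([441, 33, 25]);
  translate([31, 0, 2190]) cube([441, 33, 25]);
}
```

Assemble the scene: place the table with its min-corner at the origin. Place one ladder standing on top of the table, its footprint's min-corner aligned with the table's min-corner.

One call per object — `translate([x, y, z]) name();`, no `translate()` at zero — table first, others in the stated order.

table();
translate([0, 0, 684]) ladder();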